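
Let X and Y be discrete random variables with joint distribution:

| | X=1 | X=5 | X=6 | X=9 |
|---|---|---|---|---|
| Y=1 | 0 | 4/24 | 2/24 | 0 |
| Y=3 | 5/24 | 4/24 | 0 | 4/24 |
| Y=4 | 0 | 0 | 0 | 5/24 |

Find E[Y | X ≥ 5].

P(X ≥ 5) = 19/24.
Σ Y·P over the event = 1·(4/24) + 3·(4/24) + 1·(2/24) + 3·(4/24) + 4·(5/24) = 25/12.
E[Y | X ≥ 5] = (25/12) / (19/24) = 50/19.

50/19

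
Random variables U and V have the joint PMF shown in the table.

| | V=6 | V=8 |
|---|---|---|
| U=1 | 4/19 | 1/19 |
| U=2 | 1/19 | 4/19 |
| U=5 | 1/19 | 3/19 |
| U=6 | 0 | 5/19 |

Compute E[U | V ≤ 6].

P(V ≤ 6) = 6/19.
Σ U·P over the event = 1·(4/19) + 2·(1/19) + 5·(1/19) = 11/19.
E[U | V ≤ 6] = (11/19) / (6/19) = 11/6.

11/6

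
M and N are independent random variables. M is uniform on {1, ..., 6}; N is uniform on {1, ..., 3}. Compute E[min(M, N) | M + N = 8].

5/2

Outcomes with M + N = 8: (5,3), (6,2), each with probability 1/18.
E[min(M, N) | M + N = 8] = (3 + 2) / 2 = 5/2.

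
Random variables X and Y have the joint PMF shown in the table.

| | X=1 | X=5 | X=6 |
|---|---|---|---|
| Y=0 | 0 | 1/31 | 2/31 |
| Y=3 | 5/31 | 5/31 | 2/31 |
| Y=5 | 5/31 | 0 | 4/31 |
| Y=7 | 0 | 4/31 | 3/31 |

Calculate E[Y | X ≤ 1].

P(X ≤ 1) = 10/31.
Σ Y·P over the event = 3·(5/31) + 5·(5/31) = 40/31.
E[Y | X ≤ 1] = (40/31) / (10/31) = 4.

4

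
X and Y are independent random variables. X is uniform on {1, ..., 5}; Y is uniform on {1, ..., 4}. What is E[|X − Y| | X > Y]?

Outcomes with X > Y: (2,1), (3,1), (3,2), (4,1), (4,2), (4,3), (5,1), (5,2), (5,3), (5,4), each with probability 1/20.
E[|X − Y| | X > Y] = (1 + 2 + 1 + 3 + 2 + 1 + 4 + 3 + 2 + 1) / 10 = 2.

2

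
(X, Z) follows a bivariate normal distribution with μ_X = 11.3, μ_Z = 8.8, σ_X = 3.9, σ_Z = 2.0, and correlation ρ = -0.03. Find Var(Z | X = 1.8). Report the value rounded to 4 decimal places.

3.9964

For a bivariate normal, Var(Z | X=x) = σ_Z²(1 − ρ²).
Var(Z | X=1.8) = (2.0)²·(1 − (-0.03)²) = 4·0.9991 = 3.9964.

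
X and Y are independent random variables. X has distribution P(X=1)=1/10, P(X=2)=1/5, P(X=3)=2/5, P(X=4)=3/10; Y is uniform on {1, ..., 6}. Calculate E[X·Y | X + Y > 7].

336/19

P(X + Y > 7) = 19/60.
Summing XY·P(x,y) over outcomes with X + Y > 7 gives 28/5.
E[X·Y | X + Y > 7] = (28/5) / (19/60) = 336/19.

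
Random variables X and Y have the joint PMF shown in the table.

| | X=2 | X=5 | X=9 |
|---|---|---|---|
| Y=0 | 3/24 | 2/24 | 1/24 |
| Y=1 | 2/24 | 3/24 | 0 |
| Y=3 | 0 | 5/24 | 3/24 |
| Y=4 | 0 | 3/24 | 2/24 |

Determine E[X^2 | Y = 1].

83/5

P(Y = 1) = 5/24.
Σ X^2·P over the event = 4·(2/24) + 25·(3/24) = 83/24.
E[X^2 | Y = 1] = (83/24) / (5/24) = 83/5.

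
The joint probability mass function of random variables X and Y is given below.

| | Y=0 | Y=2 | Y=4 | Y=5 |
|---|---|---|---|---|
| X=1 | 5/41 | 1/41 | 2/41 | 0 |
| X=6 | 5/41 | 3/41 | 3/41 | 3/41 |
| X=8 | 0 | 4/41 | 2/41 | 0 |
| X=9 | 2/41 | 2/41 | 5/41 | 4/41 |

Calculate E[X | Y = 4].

P(Y = 4) = 12/41.
Σ X·P over the event = 1·(2/41) + 6·(3/41) + 8·(2/41) + 9·(5/41) = 81/41.
E[X | Y = 4] = (81/41) / (12/41) = 27/4.

27/4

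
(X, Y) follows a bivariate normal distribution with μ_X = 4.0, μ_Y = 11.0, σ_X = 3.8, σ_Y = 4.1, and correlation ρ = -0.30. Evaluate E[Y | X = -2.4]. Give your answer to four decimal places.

The regression of Y on X has slope ρ·σ_Y/σ_X and passes through (μ_X, μ_Y).
E[Y | X=-2.4] = 11.0 + (-0.30)·(4.1/3.8)·(-2.4 − (4.0)) = 11.0 + (-0.32368)·(-6.4) = 13.0716.

13.0716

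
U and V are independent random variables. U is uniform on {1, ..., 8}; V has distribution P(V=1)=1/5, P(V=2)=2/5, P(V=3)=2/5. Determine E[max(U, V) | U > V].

161/29

P(U > V) = 29/40.
Summing max(U,V)·P(x,y) over outcomes with U > V gives 161/40.
E[max(U, V) | U > V] = (161/40) / (29/40) = 161/29.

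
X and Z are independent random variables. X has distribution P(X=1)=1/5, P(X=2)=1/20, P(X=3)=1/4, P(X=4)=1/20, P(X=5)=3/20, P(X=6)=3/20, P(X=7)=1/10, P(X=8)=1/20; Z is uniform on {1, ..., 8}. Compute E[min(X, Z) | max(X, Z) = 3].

P(max(X, Z) = 3) = 1/8.
Summing min(X,Z)·P(x,y) over outcomes with max(X, Z) = 3 gives 9/40.
E[min(X, Z) | max(X, Z) = 3] = (9/40) / (1/8) = 9/5.

9/5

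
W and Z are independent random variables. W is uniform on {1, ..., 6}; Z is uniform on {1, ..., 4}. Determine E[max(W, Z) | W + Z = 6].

4

Outcomes with W + Z = 6: (2,4), (3,3), (4,2), (5,1), each with probability 1/24.
E[max(W, Z) | W + Z = 6] = (4 + 3 + 4 + 5) / 4 = 4.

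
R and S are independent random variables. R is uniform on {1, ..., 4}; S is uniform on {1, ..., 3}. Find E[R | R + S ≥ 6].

Outcomes with R + S ≥ 6: (3,3), (4,2), (4,3), each with probability 1/12.
E[R | R + S ≥ 6] = (3 + 4 + 4) / 3 = 11/3.

11/3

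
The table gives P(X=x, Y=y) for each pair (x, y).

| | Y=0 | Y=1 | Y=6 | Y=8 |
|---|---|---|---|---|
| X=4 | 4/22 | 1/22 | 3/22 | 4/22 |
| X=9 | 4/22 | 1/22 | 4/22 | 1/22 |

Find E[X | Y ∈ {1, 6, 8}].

P(Y ∈ {1, 6, 8}) = 7/11.
Σ X·P over the event = 4·(1/22) + 4·(3/22) + 4·(4/22) + 9·(1/22) + 9·(4/22) + 9·(1/22) = 43/11.
E[X | Y ∈ {1, 6, 8}] = (43/11) / (7/11) = 43/7.

43/7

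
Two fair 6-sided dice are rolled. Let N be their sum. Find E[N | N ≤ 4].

10/3

P(N ≤ 4) = 1/6.
Σ over the event: 2·1/36 + 3·1/18 + 4·1/12 = 5/9.
E[N | N ≤ 4] = (5/9) / (1/6) = 10/3.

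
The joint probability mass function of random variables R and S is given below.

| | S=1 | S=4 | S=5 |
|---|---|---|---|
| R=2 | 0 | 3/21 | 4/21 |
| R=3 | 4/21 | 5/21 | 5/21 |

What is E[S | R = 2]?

P(R = 2) = 1/3.
Summing S·P(R=x,S=y) over the conditioning event gives 32/21.
E[S | R = 2] = (32/21) / (1/3) = 32/7.

32/7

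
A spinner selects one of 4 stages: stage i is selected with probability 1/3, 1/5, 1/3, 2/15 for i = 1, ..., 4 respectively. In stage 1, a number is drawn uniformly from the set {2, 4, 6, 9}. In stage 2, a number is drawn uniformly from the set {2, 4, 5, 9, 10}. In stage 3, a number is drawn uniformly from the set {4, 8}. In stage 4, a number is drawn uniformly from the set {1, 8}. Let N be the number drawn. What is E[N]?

E[N | stage 1] = (2+4+6+9)/4 = 21/4.
E[N | stage 2] = (2+4+5+9+10)/5 = 6.
E[N | stage 3] = (4+8)/2 = 6.
E[N | stage 4] = (1+8)/2 = 9/2.
By the law of total expectation,
E[N] = (1/3)·(21/4) + (1/5)·(6) + (1/3)·(6) + (2/15)·(9/2) = 111/20.

111/20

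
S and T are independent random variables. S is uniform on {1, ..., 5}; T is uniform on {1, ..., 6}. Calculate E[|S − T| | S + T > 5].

41/20

P(S + T > 5) = 2/3.
Summing |S−T|·P(x,y) over outcomes with S + T > 5 gives 41/30.
E[|S − T| | S + T > 5] = (41/30) / (2/3) = 41/20.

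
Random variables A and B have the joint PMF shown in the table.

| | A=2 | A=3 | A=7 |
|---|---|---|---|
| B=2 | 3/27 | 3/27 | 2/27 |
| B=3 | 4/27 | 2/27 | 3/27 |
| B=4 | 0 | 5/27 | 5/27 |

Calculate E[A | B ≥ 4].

5

P(B ≥ 4) = 10/27.
Σ A·P over the event = 3·(5/27) + 7·(5/27) = 50/27.
E[A | B ≥ 4] = (50/27) / (10/27) = 5.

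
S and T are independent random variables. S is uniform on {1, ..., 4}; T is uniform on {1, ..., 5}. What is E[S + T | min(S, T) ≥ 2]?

13/2

P(min(S, T) ≥ 2) = 3/5.
Summing (S+T)·P(x,y) over outcomes with min(S, T) ≥ 2 gives 39/10.
E[S + T | min(S, T) ≥ 2] = (39/10) / (3/5) = 13/2.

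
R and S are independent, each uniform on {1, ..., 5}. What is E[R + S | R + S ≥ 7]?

8

P(R + S ≥ 7) = 2/5.
Summing (R+S)·P(x,y) over outcomes with R + S ≥ 7 gives 16/5.
E[R + S | R + S ≥ 7] = (16/5) / (2/5) = 8.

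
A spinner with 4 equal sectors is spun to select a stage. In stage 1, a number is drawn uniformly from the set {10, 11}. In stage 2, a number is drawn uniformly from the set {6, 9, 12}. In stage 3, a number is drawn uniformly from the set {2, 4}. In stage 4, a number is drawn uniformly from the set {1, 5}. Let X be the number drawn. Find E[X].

51/8

E[X | stage 1] = (10+11)/2 = 21/2.
E[X | stage 2] = (6+9+12)/3 = 9.
E[X | stage 3] = (2+4)/2 = 3.
E[X | stage 4] = (1+5)/2 = 3.
By the law of total expectation,
E[X] = (1/4)·(21/2) + (1/4)·(9) + (1/4)·(3) + (1/4)·(3) = 51/8.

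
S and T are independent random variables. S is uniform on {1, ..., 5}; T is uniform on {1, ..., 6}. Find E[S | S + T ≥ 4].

P(S + T ≥ 4) = 9/10.
Summing S·P(x,y) over outcomes with S + T ≥ 4 gives 43/15.
E[S | S + T ≥ 4] = (43/15) / (9/10) = 86/27.

86/27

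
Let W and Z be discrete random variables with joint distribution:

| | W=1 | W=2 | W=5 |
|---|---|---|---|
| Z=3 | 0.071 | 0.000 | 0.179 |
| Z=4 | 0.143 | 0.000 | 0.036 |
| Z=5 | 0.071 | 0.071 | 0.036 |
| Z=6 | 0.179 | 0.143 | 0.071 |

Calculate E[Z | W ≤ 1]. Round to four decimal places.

4.7716

P(W ≤ 1) = 0.464.
Σ Z·P over the event = 3·(0.071) + 4·(0.143) + 5·(0.071) + 6·(0.179) = 2.214.
E[Z | W ≤ 1] = (2.214) / (0.464) = 4.7716.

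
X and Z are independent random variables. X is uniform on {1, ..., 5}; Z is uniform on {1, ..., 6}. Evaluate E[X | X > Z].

4

Outcomes with X > Z: (2,1), (3,1), (3,2), (4,1), (4,2), (4,3), (5,1), (5,2), (5,3), (5,4), each with probability 1/30.
E[X | X > Z] = (2 + 3 + 3 + 4 + 4 + 4 + 5 + 5 + 5 + 5) / 10 = 4.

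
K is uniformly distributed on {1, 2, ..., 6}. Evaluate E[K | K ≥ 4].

Given K ≥ 4, K is equally likely to be any of {4, 5, 6}.
E[K | K ≥ 4] = (4 + 5 + 6) / 3 = 5.

5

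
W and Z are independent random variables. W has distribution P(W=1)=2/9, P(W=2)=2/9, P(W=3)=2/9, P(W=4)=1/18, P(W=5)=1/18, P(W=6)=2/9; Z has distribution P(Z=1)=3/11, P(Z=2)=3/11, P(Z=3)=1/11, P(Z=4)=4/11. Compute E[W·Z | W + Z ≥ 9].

67/3

P(W + Z ≥ 9) = 4/33.
Summing WZ·P(x,y) over outcomes with W + Z ≥ 9 gives 268/99.
E[W·Z | W + Z ≥ 9] = (268/99) / (4/33) = 67/3.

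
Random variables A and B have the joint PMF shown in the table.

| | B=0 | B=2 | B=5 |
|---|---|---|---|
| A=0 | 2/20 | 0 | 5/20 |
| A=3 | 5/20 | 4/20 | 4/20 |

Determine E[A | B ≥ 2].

24/13

P(B ≥ 2) = 13/20.
Σ A·P over the event = 0·(5/20) + 3·(4/20) + 3·(4/20) = 6/5.
E[A | B ≥ 2] = (6/5) / (13/20) = 24/13.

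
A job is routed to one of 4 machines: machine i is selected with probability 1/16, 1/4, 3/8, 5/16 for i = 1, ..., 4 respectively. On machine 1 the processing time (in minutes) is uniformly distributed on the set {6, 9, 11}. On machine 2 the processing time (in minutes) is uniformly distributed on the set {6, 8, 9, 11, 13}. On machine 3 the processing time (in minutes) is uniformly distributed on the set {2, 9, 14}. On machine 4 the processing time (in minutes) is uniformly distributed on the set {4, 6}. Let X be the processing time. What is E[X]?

E[X | machine 1] = (6+9+11)/3 = 26/3.
E[X | machine 2] = (6+8+9+11+13)/5 = 47/5.
E[X | machine 3] = (2+9+14)/3 = 25/3.
E[X | machine 4] = (4+6)/2 = 5.
By the law of total expectation,
E[X] = (1/16)·(26/3) + (1/4)·(47/5) + (3/8)·(25/3) + (5/16)·(5) = 1819/240.

1819/240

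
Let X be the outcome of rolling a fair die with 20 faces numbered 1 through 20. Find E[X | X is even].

11

Given X is even, X is equally likely to be any of {2, 4, 6, 8, 10, 12, 14, 16, 18, 20}.
E[X | X is even] = (2 + 4 + 6 + 8 + 10 + 12 + 14 + 16 + 18 + 20) / 10 = 11.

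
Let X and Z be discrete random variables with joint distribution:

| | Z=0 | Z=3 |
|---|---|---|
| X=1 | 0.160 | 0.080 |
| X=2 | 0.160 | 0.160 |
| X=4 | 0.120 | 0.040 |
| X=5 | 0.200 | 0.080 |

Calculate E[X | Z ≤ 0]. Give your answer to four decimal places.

P(Z ≤ 0) = 0.640.
Summing X·P(X=x,Z=y) over the conditioning event gives 1.960.
E[X | Z ≤ 0] = (1.960) / (0.640) = 3.0625.

3.0625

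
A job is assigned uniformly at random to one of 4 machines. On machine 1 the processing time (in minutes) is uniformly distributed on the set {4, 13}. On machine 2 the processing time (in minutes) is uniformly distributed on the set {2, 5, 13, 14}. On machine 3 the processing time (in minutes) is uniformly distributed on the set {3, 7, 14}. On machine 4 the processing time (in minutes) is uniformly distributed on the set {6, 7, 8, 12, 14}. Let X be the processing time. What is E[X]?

43/5

E[X | machine 1] = (4+13)/2 = 17/2.
E[X | machine 2] = (2+5+13+14)/4 = 17/2.
E[X | machine 3] = (3+7+14)/3 = 8.
E[X | machine 4] = (6+7+8+12+14)/5 = 47/5.
E[X] = (1/4)·(17/2) + (1/4)·(17/2) + (1/4)·(8) + (1/4)·(47/5) = 43/5.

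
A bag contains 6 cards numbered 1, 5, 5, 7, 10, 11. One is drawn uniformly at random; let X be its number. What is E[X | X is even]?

P(X is even) = 1/6.
Σ over the event: 10·1/6 = 5/3.
E[X | X is even] = (5/3) / (1/6) = 10.

10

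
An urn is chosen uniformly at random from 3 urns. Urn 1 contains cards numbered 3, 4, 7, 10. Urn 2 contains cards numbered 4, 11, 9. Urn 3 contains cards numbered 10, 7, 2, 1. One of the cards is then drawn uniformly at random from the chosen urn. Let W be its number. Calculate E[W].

19/3

E[W | urn 1] = (3+4+7+10)/4 = 6.
E[W | urn 2] = (4+11+9)/3 = 8.
E[W | urn 3] = (10+7+2+1)/4 = 5.
By the law of total expectation,
E[W] = (1/3)·(6) + (1/3)·(8) + (1/3)·(5) = 19/3.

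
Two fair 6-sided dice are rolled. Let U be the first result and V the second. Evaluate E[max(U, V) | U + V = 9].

Outcomes with U + V = 9: (3,6), (4,5), (5,4), (6,3), each with probability 1/36.
E[max(U, V) | U + V = 9] = (6 + 5 + 5 + 6) / 4 = 11/2.

11/2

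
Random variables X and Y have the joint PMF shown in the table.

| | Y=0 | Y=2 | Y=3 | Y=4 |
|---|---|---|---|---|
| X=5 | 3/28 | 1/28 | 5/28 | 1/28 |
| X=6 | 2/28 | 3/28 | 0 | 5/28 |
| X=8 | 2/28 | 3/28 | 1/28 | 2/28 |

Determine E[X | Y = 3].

11/2

P(Y = 3) = 3/14.
Σ X·P over the event = 5·(5/28) + 8·(1/28) = 33/28.
E[X | Y = 3] = (33/28) / (3/14) = 11/2.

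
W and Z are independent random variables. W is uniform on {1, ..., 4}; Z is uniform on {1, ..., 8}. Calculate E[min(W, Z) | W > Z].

P(W > Z) = 3/16.
Summing min(W,Z)·P(x,y) over outcomes with W > Z gives 5/16.
E[min(W, Z) | W > Z] = (5/16) / (3/16) = 5/3.

5/3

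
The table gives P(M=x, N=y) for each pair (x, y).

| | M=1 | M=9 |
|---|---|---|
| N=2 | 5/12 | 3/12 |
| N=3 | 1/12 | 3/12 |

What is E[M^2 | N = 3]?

P(N = 3) = 1/3.
Σ M^2·P over the event = 1·(1/12) + 81·(3/12) = 61/3.
E[M^2 | N = 3] = (61/3) / (1/3) = 61.

61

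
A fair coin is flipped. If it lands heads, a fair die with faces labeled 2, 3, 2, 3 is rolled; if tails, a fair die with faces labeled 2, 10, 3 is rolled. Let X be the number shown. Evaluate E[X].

E[X | heads] = (2+3+2+3)/4 = 5/2.
E[X | tails] = (2+10+3)/3 = 5.
By the law of total expectation,
E[X] = (1/2)·(5/2) + (1/2)·(5) = 15/4.

15/4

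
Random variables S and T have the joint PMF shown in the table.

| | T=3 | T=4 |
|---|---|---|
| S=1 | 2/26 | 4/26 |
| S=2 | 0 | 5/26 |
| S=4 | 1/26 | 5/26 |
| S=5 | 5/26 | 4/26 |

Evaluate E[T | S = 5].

31/9

P(S = 5) = 9/26.
Σ T·P over the event = 3·(5/26) + 4·(4/26) = 31/26.
E[T | S = 5] = (31/26) / (9/26) = 31/9.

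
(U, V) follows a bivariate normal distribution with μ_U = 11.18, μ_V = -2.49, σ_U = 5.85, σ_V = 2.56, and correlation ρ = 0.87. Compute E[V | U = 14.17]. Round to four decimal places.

E[V | U=x] = μ_V + ρ(σ_V/σ_U)(x − μ_U) for jointly normal variables.
E[V | U=14.17] = -2.49 + (0.87)·(2.56/5.85)·(14.17 − (11.18)) = -2.49 + (0.380718)·(2.99) = -1.3517.

-1.3517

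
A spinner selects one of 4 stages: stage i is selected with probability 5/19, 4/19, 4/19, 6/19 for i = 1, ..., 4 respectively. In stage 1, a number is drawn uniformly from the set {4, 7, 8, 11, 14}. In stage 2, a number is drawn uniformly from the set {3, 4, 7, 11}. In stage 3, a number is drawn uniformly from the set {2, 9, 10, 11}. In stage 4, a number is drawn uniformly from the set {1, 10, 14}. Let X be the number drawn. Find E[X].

E[X | stage 1] = (4+7+8+11+14)/5 = 44/5.
E[X | stage 2] = (3+4+7+11)/4 = 25/4.
E[X | stage 3] = (2+9+10+11)/4 = 8.
E[X | stage 4] = (1+10+14)/3 = 25/3.
E[X] = (5/19)·(44/5) + (4/19)·(25/4) + (4/19)·(8) + (6/19)·(25/3) = 151/19.

151/19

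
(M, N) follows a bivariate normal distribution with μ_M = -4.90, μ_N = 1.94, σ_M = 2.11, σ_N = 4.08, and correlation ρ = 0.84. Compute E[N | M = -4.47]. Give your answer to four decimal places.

2.6384

For a bivariate normal, E[N | M=x] = μ_N + ρ·(σ_N/σ_M)·(x − μ_M).
E[N | M=-4.47] = 1.94 + (0.84)·(4.08/2.11)·(-4.47 − (-4.90)) = 1.94 + (1.6243)·(0.43) = 2.6384.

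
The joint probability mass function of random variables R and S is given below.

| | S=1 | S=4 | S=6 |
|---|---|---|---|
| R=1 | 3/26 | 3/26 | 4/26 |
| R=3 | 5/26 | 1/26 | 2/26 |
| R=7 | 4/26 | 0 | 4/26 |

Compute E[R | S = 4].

3/2

P(S = 4) = 2/13.
Σ R·P over the event = 1·(3/26) + 3·(1/26) = 3/13.
E[R | S = 4] = (3/13) / (2/13) = 3/2.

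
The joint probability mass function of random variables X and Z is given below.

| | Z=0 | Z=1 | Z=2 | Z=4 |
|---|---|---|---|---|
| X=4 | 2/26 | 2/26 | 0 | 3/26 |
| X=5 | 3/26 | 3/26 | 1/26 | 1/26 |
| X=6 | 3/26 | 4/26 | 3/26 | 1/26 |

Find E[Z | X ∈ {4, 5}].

23/15

P(X ∈ {4, 5}) = 15/26.
Summing Z·P(X=x,Z=y) over the conditioning event gives 23/26.
E[Z | X ∈ {4, 5}] = (23/26) / (15/26) = 23/15.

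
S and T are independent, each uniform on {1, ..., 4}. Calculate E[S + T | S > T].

Outcomes with S > T: (2,1), (3,1), (3,2), (4,1), (4,2), (4,3), each with probability 1/16.
E[S + T | S > T] = (3 + 4 + 5 + 5 + 6 + 7) / 6 = 5.

5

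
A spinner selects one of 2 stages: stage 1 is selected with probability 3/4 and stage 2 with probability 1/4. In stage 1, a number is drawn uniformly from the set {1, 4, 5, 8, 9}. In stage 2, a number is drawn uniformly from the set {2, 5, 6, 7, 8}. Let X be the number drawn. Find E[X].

E[X | stage 1] = (1+4+5+8+9)/5 = 27/5.
E[X | stage 2] = (2+5+6+7+8)/5 = 28/5.
By the law of total expectation,
E[X] = (3/4)·(27/5) + (1/4)·(28/5) = 109/20.

109/20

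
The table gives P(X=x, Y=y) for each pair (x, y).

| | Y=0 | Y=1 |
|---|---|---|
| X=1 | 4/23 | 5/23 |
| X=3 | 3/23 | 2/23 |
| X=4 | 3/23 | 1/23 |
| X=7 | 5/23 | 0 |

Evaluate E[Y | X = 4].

P(X = 4) = 4/23.
Σ Y·P over the event = 0·(3/23) + 1·(1/23) = 1/23.
E[Y | X = 4] = (1/23) / (4/23) = 1/4.

1/4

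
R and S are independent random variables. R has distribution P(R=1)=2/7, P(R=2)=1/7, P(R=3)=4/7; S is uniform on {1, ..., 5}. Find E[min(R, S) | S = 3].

P(S = 3) = 1/5.
Summing min(R,S)·P(x,y) over outcomes with S = 3 gives 16/35.
E[min(R, S) | S = 3] = (16/35) / (1/5) = 16/7.

16/7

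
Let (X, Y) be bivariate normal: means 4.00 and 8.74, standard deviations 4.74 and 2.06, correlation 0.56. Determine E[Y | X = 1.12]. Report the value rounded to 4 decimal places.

8.0391

For a bivariate normal, E[Y | X=x] = μ_Y + ρ·(σ_Y/σ_X)·(x − μ_X).
E[Y | X=1.12] = 8.74 + (0.56)·(2.06/4.74)·(1.12 − (4.00)) = 8.74 + (0.24338)·(-2.88) = 8.0391.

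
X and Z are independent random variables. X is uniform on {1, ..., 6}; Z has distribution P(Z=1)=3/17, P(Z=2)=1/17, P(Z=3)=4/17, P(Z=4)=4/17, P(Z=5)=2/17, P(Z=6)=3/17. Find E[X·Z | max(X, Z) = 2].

12/5

P(max(X, Z) = 2) = 5/102.
Summing XZ·P(x,y) over outcomes with max(X, Z) = 2 gives 2/17.
E[X·Z | max(X, Z) = 2] = (2/17) / (5/102) = 12/5.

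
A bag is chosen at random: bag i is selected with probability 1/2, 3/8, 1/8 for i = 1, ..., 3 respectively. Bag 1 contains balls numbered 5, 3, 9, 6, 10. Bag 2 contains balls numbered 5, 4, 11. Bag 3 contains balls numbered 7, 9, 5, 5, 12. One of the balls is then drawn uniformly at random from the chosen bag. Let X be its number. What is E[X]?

E[X | bag 1] = (5+3+9+6+10)/5 = 33/5.
E[X | bag 2] = (5+4+11)/3 = 20/3.
E[X | bag 3] = (7+9+5+5+12)/5 = 38/5.
E[X] = (1/2)·(33/5) + (3/8)·(20/3) + (1/8)·(38/5) = 27/4.

27/4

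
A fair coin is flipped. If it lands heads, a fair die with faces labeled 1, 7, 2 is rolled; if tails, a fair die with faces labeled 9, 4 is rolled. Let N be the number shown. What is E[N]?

E[N | heads] = (1+7+2)/3 = 10/3.
E[N | tails] = (9+4)/2 = 13/2.
E[N] = (1/2)·(10/3) + (1/2)·(13/2) = 59/12.

59/12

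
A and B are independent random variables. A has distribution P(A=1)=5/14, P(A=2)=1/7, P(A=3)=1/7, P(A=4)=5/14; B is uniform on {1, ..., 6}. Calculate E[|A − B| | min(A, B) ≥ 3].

P(min(A, B) ≥ 3) = 1/3.
Summing |A−B|·P(x,y) over outcomes with min(A, B) ≥ 3 gives 8/21.
E[|A − B| | min(A, B) ≥ 3] = (8/21) / (1/3) = 8/7.

8/7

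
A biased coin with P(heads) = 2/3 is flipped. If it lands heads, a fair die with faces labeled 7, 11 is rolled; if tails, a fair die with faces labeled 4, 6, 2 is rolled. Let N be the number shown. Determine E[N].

E[N | heads] = (7+11)/2 = 9.
E[N | tails] = (4+6+2)/3 = 4.
E[N] = (2/3)·(9) + (1/3)·(4) = 22/3.

22/3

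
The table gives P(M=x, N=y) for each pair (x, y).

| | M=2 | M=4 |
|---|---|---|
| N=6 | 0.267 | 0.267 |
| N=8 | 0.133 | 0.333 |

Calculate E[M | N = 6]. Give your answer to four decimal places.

3.0000

P(N = 6) = 0.534.
Σ M·P over the event = 2·(0.267) + 4·(0.267) = 1.602.
E[M | N = 6] = (1.602) / (0.534) = 3.0000.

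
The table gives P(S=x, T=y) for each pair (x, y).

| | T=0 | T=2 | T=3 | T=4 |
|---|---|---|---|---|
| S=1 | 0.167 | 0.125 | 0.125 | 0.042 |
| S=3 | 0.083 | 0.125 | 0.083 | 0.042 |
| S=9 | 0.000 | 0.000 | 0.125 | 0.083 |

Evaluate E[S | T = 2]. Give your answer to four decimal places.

P(T = 2) = 0.250.
Σ S·P over the event = 1·(0.125) + 3·(0.125) = 0.500.
E[S | T = 2] = (0.500) / (0.250) = 2.0000.

2.0000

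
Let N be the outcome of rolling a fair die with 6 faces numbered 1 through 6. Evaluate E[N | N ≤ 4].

Given N ≤ 4, N is equally likely to be any of {1, 2, 3, 4}.
E[N | N ≤ 4] = (1 + 2 + 3 + 4) / 4 = 5/2.

5/2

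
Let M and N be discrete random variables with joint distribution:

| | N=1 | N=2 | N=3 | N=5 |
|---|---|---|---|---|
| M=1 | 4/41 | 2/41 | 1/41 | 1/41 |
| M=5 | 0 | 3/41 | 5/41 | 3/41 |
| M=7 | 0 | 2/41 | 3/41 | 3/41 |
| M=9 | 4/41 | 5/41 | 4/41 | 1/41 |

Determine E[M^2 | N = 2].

P(N = 2) = 12/41.
Σ M^2·P over the event = 1·(2/41) + 25·(3/41) + 49·(2/41) + 81·(5/41) = 580/41.
E[M^2 | N = 2] = (580/41) / (12/41) = 145/3.

145/3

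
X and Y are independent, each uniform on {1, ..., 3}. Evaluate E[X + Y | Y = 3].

Outcomes with Y = 3: (1,3), (2,3), (3,3), each with probability 1/9.
E[X + Y | Y = 3] = (4 + 5 + 6) / 3 = 5.

5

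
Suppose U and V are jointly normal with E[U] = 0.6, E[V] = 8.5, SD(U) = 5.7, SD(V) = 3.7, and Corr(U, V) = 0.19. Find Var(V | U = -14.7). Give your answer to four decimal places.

13.1958

The conditional variance in a bivariate normal is σ_V²(1 − ρ²), independent of x.
Var(V | U=-14.7) = (3.7)²·(1 − (0.19)²) = 13.69·0.9639 = 13.1958.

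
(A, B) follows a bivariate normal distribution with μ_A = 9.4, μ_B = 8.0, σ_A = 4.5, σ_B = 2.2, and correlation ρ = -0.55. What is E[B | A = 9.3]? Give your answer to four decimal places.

E[B | A=x] = μ_B + ρ(σ_B/σ_A)(x − μ_A) for jointly normal variables.
E[B | A=9.3] = 8.0 + (-0.55)·(2.2/4.5)·(9.3 − (9.4)) = 8.0 + (-0.26889)·(-0.1) = 8.0269.

8.0269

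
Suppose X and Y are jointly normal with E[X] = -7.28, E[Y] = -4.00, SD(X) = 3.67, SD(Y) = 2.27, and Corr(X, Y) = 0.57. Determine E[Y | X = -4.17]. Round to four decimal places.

The regression of Y on X has slope ρ·σ_Y/σ_X and passes through (μ_X, μ_Y).
E[Y | X=-4.17] = -4.00 + (0.57)·(2.27/3.67)·(-4.17 − (-7.28)) = -4.00 + (0.35256)·(3.11) = -2.9035.

-2.9035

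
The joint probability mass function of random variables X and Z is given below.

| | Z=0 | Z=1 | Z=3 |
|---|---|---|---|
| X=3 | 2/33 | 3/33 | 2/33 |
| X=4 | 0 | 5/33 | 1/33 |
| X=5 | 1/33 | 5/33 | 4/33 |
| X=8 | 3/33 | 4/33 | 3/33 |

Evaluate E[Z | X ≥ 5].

3/2

P(X ≥ 5) = 20/33.
Summing Z·P(X=x,Z=y) over the conditioning event gives 10/11.
E[Z | X ≥ 5] = (10/11) / (20/33) = 3/2.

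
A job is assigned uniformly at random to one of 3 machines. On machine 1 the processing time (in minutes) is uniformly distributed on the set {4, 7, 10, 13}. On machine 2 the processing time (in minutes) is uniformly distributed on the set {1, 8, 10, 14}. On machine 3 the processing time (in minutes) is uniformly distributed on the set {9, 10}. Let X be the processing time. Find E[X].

35/4

E[X | machine 1] = (4+7+10+13)/4 = 17/2.
E[X | machine 2] = (1+8+10+14)/4 = 33/4.
E[X | machine 3] = (9+10)/2 = 19/2.
By the law of total expectation,
E[X] = (1/3)·(17/2) + (1/3)·(33/4) + (1/3)·(19/2) = 35/4.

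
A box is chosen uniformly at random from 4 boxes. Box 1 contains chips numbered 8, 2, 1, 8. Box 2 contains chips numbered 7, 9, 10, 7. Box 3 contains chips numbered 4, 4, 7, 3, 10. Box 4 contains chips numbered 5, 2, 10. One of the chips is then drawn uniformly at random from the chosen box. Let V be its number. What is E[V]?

91/15

E[V | box 1] = (8+2+1+8)/4 = 19/4.
E[V | box 2] = (7+9+10+7)/4 = 33/4.
E[V | box 3] = (4+4+7+3+10)/5 = 28/5.
E[V | box 4] = (5+2+10)/3 = 17/3.
E[V] = (1/4)·(19/4) + (1/4)·(33/4) + (1/4)·(28/5) + (1/4)·(17/3) = 91/15.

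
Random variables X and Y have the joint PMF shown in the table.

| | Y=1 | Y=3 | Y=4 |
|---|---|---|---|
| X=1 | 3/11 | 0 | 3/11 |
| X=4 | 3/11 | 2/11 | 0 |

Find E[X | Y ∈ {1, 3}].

P(Y ∈ {1, 3}) = 8/11.
Σ X·P over the event = 1·(3/11) + 4·(3/11) + 4·(2/11) = 23/11.
E[X | Y ∈ {1, 3}] = (23/11) / (8/11) = 23/8.

23/8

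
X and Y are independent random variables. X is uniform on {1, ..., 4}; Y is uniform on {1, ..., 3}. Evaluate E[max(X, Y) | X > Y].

10/3

P(X > Y) = 1/2.
Summing max(X,Y)·P(x,y) over outcomes with X > Y gives 5/3.
E[max(X, Y) | X > Y] = (5/3) / (1/2) = 10/3.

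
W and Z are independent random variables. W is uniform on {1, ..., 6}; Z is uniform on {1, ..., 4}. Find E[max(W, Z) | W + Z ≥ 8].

16/3

Outcomes with W + Z ≥ 8: (4,4), (5,3), (5,4), (6,2), (6,3), (6,4), each with probability 1/24.
E[max(W, Z) | W + Z ≥ 8] = (4 + 5 + 5 + 6 + 6 + 6) / 6 = 16/3.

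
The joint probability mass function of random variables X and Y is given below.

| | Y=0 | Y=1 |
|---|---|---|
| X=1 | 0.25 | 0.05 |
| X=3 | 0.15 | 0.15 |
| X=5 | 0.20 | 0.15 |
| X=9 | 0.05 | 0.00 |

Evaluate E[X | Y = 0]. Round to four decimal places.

P(Y = 0) = 0.65.
Summing X·P(X=x,Y=y) over the conditioning event gives 2.15.
E[X | Y = 0] = (2.15) / (0.65) = 3.3077.

3.3077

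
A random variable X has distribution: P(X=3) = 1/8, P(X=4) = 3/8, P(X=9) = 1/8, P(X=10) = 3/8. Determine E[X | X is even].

P(X is even) = 3/4.
Σ over the event: 4·3/8 + 10·3/8 = 21/4.
E[X | X is even] = (21/4) / (3/4) = 7.

7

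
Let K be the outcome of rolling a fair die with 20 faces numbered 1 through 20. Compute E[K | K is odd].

10

Given K is odd, K is equally likely to be any of {1, 3, 5, 7, 9, 11, 13, 15, 17, 19}.
E[K | K is odd] = (1 + 3 + 5 + 7 + 9 + 11 + 13 + 15 + 17 + 19) / 10 = 10.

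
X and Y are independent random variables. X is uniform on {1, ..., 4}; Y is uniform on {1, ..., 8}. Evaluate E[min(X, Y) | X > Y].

5/3

Outcomes with X > Y: (2,1), (3,1), (3,2), (4,1), (4,2), (4,3), each with probability 1/32.
E[min(X, Y) | X > Y] = (1 + 1 + 2 + 1 + 2 + 3) / 6 = 5/3.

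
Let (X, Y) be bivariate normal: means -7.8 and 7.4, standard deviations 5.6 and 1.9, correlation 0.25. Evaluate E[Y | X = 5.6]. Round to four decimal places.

8.5366

The regression of Y on X has slope ρ·σ_Y/σ_X and passes through (μ_X, μ_Y).
E[Y | X=5.6] = 7.4 + (0.25)·(1.9/5.6)·(5.6 − (-7.8)) = 7.4 + (0.084821)·(13.4) = 8.5366.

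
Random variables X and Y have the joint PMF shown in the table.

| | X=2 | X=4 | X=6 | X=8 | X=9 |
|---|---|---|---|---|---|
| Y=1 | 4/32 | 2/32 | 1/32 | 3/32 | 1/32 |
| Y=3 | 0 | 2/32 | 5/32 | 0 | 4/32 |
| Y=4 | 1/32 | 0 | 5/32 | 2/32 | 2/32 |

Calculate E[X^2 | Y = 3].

536/11

P(Y = 3) = 11/32.
Summing X^2·P(X=x,Y=y) over the conditioning event gives 67/4.
E[X^2 | Y = 3] = (67/4) / (11/32) = 536/11.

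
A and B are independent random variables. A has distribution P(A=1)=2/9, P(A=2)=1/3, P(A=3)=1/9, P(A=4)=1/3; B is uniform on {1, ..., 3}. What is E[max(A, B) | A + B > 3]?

33/10

P(A + B > 3) = 20/27.
Summing max(A,B)·P(x,y) over outcomes with A + B > 3 gives 22/9.
E[max(A, B) | A + B > 3] = (22/9) / (20/27) = 33/10.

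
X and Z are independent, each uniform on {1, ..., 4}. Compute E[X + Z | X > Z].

5

P(X > Z) = 3/8.
Summing (X+Z)·P(x,y) over outcomes with X > Z gives 15/8.
E[X + Z | X > Z] = (15/8) / (3/8) = 5.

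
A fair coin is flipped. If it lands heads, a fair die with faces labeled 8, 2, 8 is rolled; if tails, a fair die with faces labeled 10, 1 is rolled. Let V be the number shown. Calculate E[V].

23/4

E[V | heads] = (8+2+8)/3 = 6.
E[V | tails] = (10+1)/2 = 11/2.
By the law of total expectation,
E[V] = (1/2)·(6) + (1/2)·(11/2) = 23/4.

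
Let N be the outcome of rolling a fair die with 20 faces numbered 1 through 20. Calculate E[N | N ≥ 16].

18

Given N ≥ 16, N is equally likely to be any of {16, 17, 18, 19, 20}.
E[N | N ≥ 16] = (16 + 17 + 18 + 19 + 20) / 5 = 18.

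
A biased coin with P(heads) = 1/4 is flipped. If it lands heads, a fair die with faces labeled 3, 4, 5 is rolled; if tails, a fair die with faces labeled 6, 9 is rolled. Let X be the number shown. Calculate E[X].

E[X | heads] = (3+4+5)/3 = 4.
E[X | tails] = (6+9)/2 = 15/2.
By the law of total expectation,
E[X] = (1/4)·(4) + (3/4)·(15/2) = 53/8.

53/8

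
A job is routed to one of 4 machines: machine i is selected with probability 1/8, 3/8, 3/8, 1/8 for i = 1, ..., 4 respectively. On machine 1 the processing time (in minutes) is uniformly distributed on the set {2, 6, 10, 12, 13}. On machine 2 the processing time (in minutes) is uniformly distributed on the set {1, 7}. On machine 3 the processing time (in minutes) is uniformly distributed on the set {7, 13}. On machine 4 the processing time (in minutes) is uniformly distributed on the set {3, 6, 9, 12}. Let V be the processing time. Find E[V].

581/80

E[V | machine 1] = (2+6+10+12+13)/5 = 43/5.
E[V | machine 2] = (1+7)/2 = 4.
E[V | machine 3] = (7+13)/2 = 10.
E[V | machine 4] = (3+6+9+12)/4 = 15/2.
E[V] = (1/8)·(43/5) + (3/8)·(4) + (3/8)·(10) + (1/8)·(15/2) = 581/80.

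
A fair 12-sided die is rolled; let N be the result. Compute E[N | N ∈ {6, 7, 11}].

P(N ∈ {6, 7, 11}) = 1/4.
Σ over the event: 6·1/12 + 7·1/12 + 11·1/12 = 2.
E[N | N ∈ {6, 7, 11}] = (2) / (1/4) = 8.

8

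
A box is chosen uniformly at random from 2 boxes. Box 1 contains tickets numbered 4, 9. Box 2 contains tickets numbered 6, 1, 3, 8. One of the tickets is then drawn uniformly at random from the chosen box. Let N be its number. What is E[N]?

11/2

E[N | box 1] = (4+9)/2 = 13/2.
E[N | box 2] = (6+1+3+8)/4 = 9/2.
E[N] = (1/2)·(13/2) + (1/2)·(9/2) = 11/2.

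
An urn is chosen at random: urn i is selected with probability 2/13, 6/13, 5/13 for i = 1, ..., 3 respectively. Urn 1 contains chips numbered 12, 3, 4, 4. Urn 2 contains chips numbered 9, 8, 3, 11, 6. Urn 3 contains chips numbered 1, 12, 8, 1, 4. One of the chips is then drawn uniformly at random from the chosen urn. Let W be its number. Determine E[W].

63/10

E[W | urn 1] = (12+3+4+4)/4 = 23/4.
E[W | urn 2] = (9+8+3+11+6)/5 = 37/5.
E[W | urn 3] = (1+12+8+1+4)/5 = 26/5.
E[W] = (2/13)·(23/4) + (6/13)·(37/5) + (5/13)·(26/5) = 63/10.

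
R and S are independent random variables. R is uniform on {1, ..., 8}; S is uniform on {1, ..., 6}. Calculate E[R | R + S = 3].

3/2

Outcomes with R + S = 3: (1,2), (2,1), each with probability 1/48.
E[R | R + S = 3] = (1 + 2) / 2 = 3/2.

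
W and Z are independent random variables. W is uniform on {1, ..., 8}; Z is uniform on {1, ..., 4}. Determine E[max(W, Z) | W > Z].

P(W > Z) = 11/16.
Summing max(W,Z)·P(x,y) over outcomes with W > Z gives 31/8.
E[max(W, Z) | W > Z] = (31/8) / (11/16) = 62/11.

62/11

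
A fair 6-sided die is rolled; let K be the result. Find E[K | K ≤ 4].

5/2

Given K ≤ 4, K is equally likely to be any of {1, 2, 3, 4}.
E[K | K ≤ 4] = (1 + 2 + 3 + 4) / 4 = 5/2.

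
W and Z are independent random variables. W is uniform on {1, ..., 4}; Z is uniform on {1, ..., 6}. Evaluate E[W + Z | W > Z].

Outcomes with W > Z: (2,1), (3,1), (3,2), (4,1), (4,2), (4,3), each with probability 1/24.
E[W + Z | W > Z] = (3 + 4 + 5 + 5 + 6 + 7) / 6 = 5.

5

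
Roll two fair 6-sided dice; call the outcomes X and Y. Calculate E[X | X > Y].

P(X > Y) = 5/12.
Summing X·P(x,y) over outcomes with X > Y gives 35/18.
E[X | X > Y] = (35/18) / (5/12) = 14/3.

14/3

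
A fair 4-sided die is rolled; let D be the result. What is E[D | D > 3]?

4

Given D > 3, D is equally likely to be any of {4}.
E[D | D > 3] = (4) / 1 = 4.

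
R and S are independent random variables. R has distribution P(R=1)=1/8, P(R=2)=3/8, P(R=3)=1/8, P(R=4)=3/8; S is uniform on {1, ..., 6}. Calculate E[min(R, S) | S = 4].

11/4

P(S = 4) = 1/6.
Summing min(R,S)·P(x,y) over outcomes with S = 4 gives 11/24.
E[min(R, S) | S = 4] = (11/24) / (1/6) = 11/4.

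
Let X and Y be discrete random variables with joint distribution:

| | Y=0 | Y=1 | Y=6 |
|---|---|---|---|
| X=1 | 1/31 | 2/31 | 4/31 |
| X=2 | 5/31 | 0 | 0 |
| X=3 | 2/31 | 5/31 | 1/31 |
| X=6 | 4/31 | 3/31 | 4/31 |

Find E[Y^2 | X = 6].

P(X = 6) = 11/31.
Σ Y^2·P over the event = 0·(4/31) + 1·(3/31) + 36·(4/31) = 147/31.
E[Y^2 | X = 6] = (147/31) / (11/31) = 147/11.

147/11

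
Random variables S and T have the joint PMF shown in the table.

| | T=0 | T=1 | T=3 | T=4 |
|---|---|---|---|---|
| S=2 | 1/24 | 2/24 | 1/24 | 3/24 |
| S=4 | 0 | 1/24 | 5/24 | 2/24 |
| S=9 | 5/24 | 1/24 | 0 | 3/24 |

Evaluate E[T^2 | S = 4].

P(S = 4) = 1/3.
Summing T^2·P(S=x,T=y) over the conditioning event gives 13/4.
E[T^2 | S = 4] = (13/4) / (1/3) = 39/4.

39/4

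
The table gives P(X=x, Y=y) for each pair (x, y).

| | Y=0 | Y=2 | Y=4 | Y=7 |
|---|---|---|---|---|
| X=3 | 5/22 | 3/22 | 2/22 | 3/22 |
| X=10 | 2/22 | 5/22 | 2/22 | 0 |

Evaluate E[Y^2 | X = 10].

P(X = 10) = 9/22.
Σ Y^2·P over the event = 0·(2/22) + 4·(5/22) + 16·(2/22) = 26/11.
E[Y^2 | X = 10] = (26/11) / (9/22) = 52/9.

52/9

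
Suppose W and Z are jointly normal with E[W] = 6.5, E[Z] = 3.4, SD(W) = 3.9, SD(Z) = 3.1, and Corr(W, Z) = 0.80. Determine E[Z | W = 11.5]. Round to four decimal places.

The regression of Z on W has slope ρ·σ_Z/σ_W and passes through (μ_W, μ_Z).
E[Z | W=11.5] = 3.4 + (0.80)·(3.1/3.9)·(11.5 − (6.5)) = 3.4 + (0.6359)·(5) = 6.5795.

6.5795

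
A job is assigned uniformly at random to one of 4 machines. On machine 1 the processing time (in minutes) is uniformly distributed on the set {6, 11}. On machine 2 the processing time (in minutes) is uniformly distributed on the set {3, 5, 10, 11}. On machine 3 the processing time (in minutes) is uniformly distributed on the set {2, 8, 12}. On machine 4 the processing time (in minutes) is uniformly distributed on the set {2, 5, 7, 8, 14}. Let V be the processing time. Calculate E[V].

1817/240

E[V | machine 1] = (6+11)/2 = 17/2.
E[V | machine 2] = (3+5+10+11)/4 = 29/4.
E[V | machine 3] = (2+8+12)/3 = 22/3.
E[V | machine 4] = (2+5+7+8+14)/5 = 36/5.
E[V] = (1/4)·(17/2) + (1/4)·(29/4) + (1/4)·(22/3) + (1/4)·(36/5) = 1817/240.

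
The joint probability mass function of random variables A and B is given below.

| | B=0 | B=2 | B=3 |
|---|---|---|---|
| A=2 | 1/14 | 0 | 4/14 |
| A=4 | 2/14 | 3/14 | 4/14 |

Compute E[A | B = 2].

4

P(B = 2) = 3/14.
Σ A·P over the event = 4·(3/14) = 6/7.
E[A | B = 2] = (6/7) / (3/14) = 4.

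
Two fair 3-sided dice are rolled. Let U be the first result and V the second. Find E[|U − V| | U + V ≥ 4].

1

P(U + V ≥ 4) = 2/3.
Summing |U−V|·P(x,y) over outcomes with U + V ≥ 4 gives 2/3.
E[|U − V| | U + V ≥ 4] = (2/3) / (2/3) = 1.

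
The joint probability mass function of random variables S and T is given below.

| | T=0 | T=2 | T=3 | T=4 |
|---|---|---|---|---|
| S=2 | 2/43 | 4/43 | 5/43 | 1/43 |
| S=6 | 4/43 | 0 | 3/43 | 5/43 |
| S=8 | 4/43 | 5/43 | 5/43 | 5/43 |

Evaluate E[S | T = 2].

P(T = 2) = 9/43.
Σ S·P over the event = 2·(4/43) + 8·(5/43) = 48/43.
E[S | T = 2] = (48/43) / (9/43) = 16/3.

16/3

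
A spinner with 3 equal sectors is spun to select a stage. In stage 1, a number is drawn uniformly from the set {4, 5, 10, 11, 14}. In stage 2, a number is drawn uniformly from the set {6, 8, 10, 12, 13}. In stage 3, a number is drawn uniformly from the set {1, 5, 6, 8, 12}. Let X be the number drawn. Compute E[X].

E[X | stage 1] = (4+5+10+11+14)/5 = 44/5.
E[X | stage 2] = (6+8+10+12+13)/5 = 49/5.
E[X | stage 3] = (1+5+6+8+12)/5 = 32/5.
By the law of total expectation,
E[X] = (1/3)·(44/5) + (1/3)·(49/5) + (1/3)·(32/5) = 25/3.

25/3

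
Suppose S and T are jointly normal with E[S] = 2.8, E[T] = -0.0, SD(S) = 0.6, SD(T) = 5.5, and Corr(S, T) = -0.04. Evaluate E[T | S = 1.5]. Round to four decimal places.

For a bivariate normal, E[T | S=x] = μ_T + ρ·(σ_T/σ_S)·(x − μ_S).
E[T | S=1.5] = -0.0 + (-0.04)·(5.5/0.6)·(1.5 − (2.8)) = -0.0 + (-0.36667)·(-1.3) = 0.4767.

0.4767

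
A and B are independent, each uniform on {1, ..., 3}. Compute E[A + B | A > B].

4

Outcomes with A > B: (2,1), (3,1), (3,2), each with probability 1/9.
E[A + B | A > B] = (3 + 4 + 5) / 3 = 4.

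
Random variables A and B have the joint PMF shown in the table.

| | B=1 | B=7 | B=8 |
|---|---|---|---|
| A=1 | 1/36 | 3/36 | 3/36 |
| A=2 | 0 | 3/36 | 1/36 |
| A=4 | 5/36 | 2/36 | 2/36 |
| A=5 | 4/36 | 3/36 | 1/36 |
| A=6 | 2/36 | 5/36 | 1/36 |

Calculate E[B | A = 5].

33/8

P(A = 5) = 2/9.
Σ B·P over the event = 1·(4/36) + 7·(3/36) + 8·(1/36) = 11/12.
E[B | A = 5] = (11/12) / (2/9) = 33/8.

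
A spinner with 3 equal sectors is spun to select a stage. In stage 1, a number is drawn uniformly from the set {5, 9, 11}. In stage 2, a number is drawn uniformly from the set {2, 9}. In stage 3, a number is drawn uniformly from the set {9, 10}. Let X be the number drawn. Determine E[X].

70/9

E[X | stage 1] = (5+9+11)/3 = 25/3.
E[X | stage 2] = (2+9)/2 = 11/2.
E[X | stage 3] = (9+10)/2 = 19/2.
E[X] = (1/3)·(25/3) + (1/3)·(11/2) + (1/3)·(19/2) = 70/9.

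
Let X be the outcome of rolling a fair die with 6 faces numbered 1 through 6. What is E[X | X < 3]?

Given X < 3, X is equally likely to be any of {1, 2}.
E[X | X < 3] = (1 + 2) / 2 = 3/2.

3/2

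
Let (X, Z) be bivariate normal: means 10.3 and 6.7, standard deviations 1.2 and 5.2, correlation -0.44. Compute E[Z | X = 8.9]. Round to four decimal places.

E[Z | X=x] = μ_Z + ρ(σ_Z/σ_X)(x − μ_X) for jointly normal variables.
E[Z | X=8.9] = 6.7 + (-0.44)·(5.2/1.2)·(8.9 − (10.3)) = 6.7 + (-1.90667)·(-1.4) = 9.3693.

9.3693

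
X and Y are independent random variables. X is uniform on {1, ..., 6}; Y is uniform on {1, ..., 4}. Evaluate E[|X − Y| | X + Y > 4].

19/9

P(X + Y > 4) = 3/4.
Summing |X−Y|·P(x,y) over outcomes with X + Y > 4 gives 19/12.
E[|X − Y| | X + Y > 4] = (19/12) / (3/4) = 19/9.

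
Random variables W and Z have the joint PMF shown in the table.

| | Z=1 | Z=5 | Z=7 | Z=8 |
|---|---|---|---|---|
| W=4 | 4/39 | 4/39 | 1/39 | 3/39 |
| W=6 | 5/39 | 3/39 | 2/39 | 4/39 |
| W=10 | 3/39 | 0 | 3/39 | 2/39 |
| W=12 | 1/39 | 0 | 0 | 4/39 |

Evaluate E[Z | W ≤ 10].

161/34

P(W ≤ 10) = 34/39.
Summing Z·P(W=x,Z=y) over the conditioning event gives 161/39.
E[Z | W ≤ 10] = (161/39) / (34/39) = 161/34.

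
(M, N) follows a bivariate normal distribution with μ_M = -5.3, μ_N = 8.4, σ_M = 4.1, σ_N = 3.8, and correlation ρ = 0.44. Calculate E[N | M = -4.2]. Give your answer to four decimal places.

For a bivariate normal, E[N | M=x] = μ_N + ρ·(σ_N/σ_M)·(x − μ_M).
E[N | M=-4.2] = 8.4 + (0.44)·(3.8/4.1)·(-4.2 − (-5.3)) = 8.4 + (0.4078)·(1.1) = 8.8486.

8.8486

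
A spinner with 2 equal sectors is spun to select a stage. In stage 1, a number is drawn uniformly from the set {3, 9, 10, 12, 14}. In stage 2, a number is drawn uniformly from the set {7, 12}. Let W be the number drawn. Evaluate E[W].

E[W | stage 1] = (3+9+10+12+14)/5 = 48/5.
E[W | stage 2] = (7+12)/2 = 19/2.
By the law of total expectation,
E[W] = (1/2)·(48/5) + (1/2)·(19/2) = 191/20.

191/20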